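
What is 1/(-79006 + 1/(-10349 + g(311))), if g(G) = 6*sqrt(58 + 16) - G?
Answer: -8977683752276/709290883374521617 + 6*sqrt(74)/709290883374521617 ≈ -1.2657e-5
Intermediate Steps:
g(G) = -G + 6*sqrt(74) (g(G) = 6*sqrt(74) - G = -G + 6*sqrt(74))
1/(-79006 + 1/(-10349 + g(311))) = 1/(-79006 + 1/(-10349 + (-1*311 + 6*sqrt(74)))) = 1/(-79006 + 1/(-10349 + (-311 + 6*sqrt(74)))) = 1/(-79006 + 1/(-10660 + 6*sqrt(74)))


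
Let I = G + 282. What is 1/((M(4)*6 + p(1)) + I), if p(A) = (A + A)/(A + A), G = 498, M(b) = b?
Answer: 1/805 ≈ 0.0012422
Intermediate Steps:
p(A) = 1 (p(A) = (2*A)/((2*A)) = (2*A)*(1/(2*A)) = 1)
I = 780 (I = 498 + 282 = 780)
1/((M(4)*6 + p(1)) + I) = 1/((4*6 + 1) + 780) = 1/((24 + 1) + 780) = 1/(25 + 780) = 1/805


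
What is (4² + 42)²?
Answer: 3364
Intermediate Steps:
(4² + 42)² = (16 + 42)² = 58² = 3364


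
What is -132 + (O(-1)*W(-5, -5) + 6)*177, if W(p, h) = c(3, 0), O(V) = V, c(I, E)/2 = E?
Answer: 930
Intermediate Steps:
c(I, E) = 2*E
W(p, h) = 0 (W(p, h) = 2*0 = 0)
-132 + (O(-1)*W(-5, -5) + 6)*177 = -132 + (-1*0 + 6)*177 = -132 + (0 + 6)*177 = -132 + 6*177 = -132 + 1062 = 930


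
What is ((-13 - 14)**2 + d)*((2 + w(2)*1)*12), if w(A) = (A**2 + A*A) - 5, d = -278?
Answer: 27060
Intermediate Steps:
w(A) = -5 + 2*A**2 (w(A) = (A**2 + A**2) - 5 = 2*A**2 - 5 = -5 + 2*A**2)
((-13 - 14)**2 + d)*((2 + w(2)*1)*12) = ((-13 - 14)**2 - 278)*((2 + (-5 + 2*2**2)*1)*12) = ((-27)**2 - 278)*((2 + (-5 + 2*4)*1)*12) = (729 - 278)*((2 + (-5 + 8)*1)*12) = 451*((2 + 3*1)*12) = 451*((2 + 3)*12) = 451*(5*12) = 451*60 = 27060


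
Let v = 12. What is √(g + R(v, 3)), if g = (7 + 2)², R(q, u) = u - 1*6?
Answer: √78 ≈ 8.8318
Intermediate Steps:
R(q, u) = -6 + u (R(q, u) = u - 6 = -6 + u)
g = 81 (g = 9² = 81)
√(g + R(v, 3)) = √(81 + (-6 + 3)) = √(81 - 3) = √78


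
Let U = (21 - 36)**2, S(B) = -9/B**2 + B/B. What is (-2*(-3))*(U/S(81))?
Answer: 492075/364 ≈ 1351.9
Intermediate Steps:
S(B) = 1 - 9/B**2 (S(B) = -9/B**2 + 1 = 1 - 9/B**2)
U = 225 (U = (-15)**2 = 225)
(-2*(-3))*(U/S(81)) = (-2*(-3))*(225/(1 - 9/81**2)) = 6*(225/(1 - 9*1/6561)) = 6*(225/(1 - 1/729)) = 6*(225/(728/729)) = 6*(225*(729/728)) = 6*(164025/728) = 492075/364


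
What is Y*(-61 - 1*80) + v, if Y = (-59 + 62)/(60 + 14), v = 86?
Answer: 5941/74 ≈ 80.284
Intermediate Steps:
Y = 3/74 ≈ 0.040541
Y*(-61 - 1*80) + v = 3*(-61 - 1*80)/74 + 86 = 3*(-61 - 80)/74 + 86 = (3/74)*(-141) + 86 = -423/74 + 86 = 5941/74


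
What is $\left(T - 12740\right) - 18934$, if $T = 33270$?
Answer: $1596$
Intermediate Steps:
$\left(T - 12740\right) - 18934 = \left(33270 - 12740\right) - 18934 = 20530 - 18934 = 1596$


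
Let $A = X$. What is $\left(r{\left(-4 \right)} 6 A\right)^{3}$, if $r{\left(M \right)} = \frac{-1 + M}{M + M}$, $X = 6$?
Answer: $\frac{91125}{8} \approx 11391.0$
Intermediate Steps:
$r{\left(M \right)} = \frac{-1 + M}{2 M}$
$A = 6$
$\left(r{\left(-4 \right)} 6 A\right)^{3} = \left(\frac{-1 - 4}{2 \left(-4\right)} 6 \cdot 6\right)^{3} = \left(\frac{1}{2} \left(- \frac{1}{4}\right) \left(-5\right) 6 \cdot 6\right)^{3} = \left(\frac{5}{8} \cdot 6 \cdot 6\right)^{3} = \left(\frac{15}{4} \cdot 6\right)^{3} = \left(\frac{45}{2}\right)^{3} = \frac{91125}{8}$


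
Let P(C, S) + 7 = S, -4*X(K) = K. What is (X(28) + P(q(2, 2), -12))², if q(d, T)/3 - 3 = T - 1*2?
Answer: 676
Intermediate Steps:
X(K) = -K/4
q(d, T) = 3 + 3*T (q(d, T) = 9 + 3*(T - 1*2) = 9 + 3*(T - 2) = 9 + 3*(-2 + T) = 9 + (-6 + 3*T) = 3 + 3*T)
P(C, S) = -7 + S
(X(28) + P(q(2, 2), -12))² = (-¼*28 + (-7 - 12))² = (-7 - 19)² = (-26)² = 676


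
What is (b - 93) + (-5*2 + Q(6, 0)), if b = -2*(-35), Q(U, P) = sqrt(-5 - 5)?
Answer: -33 + I*sqrt(10) ≈ -33.0 + 3.1623*I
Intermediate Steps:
Q(U, P) = I*sqrt(10) (Q(U, P) = sqrt(-10) = I*sqrt(10))
b = 70
(b - 93) + (-5*2 + Q(6, 0)) = (70 - 93) + (-5*2 + I*sqrt(10)) = -23 + (-10 + I*sqrt(10)) = -33 + I*sqrt(10)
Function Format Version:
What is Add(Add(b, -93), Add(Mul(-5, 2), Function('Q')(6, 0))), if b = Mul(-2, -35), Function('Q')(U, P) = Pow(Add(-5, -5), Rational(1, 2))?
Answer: Add(-33, Mul(I, Pow(10, Rational(1, 2)))) ≈ Add(-33.000, Mul(3.1623, I))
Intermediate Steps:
Function('Q')(U, P) = Mul(I, Pow(10, Rational(1, 2))) (Function('Q')(U, P) = Pow(-10, Rational(1, 2)) = Mul(I, Pow(10, Rational(1, 2))))
b = 70
Add(Add(b, -93), Add(Mul(-5, 2), Function('Q')(6, 0))) = Add(Add(70, -93), Add(Mul(-5, 2), Mul(I, Pow(10, Rational(1, 2))))) = Add(-23, Add(-10, Mul(I, Pow(10, Rational(1, 2))))) = Add(-33, Mul(I, Pow(10, Rational(1, 2))))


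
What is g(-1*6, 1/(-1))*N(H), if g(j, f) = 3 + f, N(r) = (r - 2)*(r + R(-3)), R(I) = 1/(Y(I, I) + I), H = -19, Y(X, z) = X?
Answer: 805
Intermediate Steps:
R(I) = 1/(2*I) (R(I) = 1/(I + I) = 1/(2*I))
N(r) = (-2 + r)*(-1/6 + r) (N(r) = (r - 2)*(r + (1/2)/(-3)) = (-2 + r)*(r + (1/2)*(-1/3)) = (-2 + r)*(r - 1/6) = (-2 + r)*(-1/6 + r))
g(-1*6, 1/(-1))*N(H) = (3 + 1/(-1))*(1/3 + (-19)**2 - 13/6*(-19)) = (3 - 1)*(1/3 + 361 + 247/6) = 2*(805/2) = 805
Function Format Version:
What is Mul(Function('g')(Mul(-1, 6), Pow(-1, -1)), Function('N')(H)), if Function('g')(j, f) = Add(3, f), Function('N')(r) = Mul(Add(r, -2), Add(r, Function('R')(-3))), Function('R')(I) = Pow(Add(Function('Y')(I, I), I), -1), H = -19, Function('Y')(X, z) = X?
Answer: 805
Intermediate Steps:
Function('R')(I) = Mul(Rational(1, 2), Pow(I, -1)) (Function('R')(I) = Pow(Add(I, I), -1) = Pow(Mul(2, I), -1) = Mul(Rational(1, 2), Pow(I, -1)))
Function('N')(r) = Mul(Add(-2, r), Add(Rational(-1, 6), r)) (Function('N')(r) = Mul(Add(r, -2), Add(r, Mul(Rational(1, 2), Pow(-3, -1)))) = Mul(Add(-2, r), Add(r, Mul(Rational(1, 2), Rational(-1, 3)))) = Mul(Add(-2, r), Add(r, Rational(-1, 6))) = Mul(Add(-2, r), Add(Rational(-1, 6), r)))
Mul(Function('g')(Mul(-1, 6), Pow(-1, -1)), Function('N')(H)) = Mul(Add(3, Pow(-1, -1)), Add(Rational(1, 3), Pow(-19, 2), Mul(Rational(-13, 6), -19))) = Mul(Add(3, -1), Add(Rational(1, 3), 361, Rational(247, 6))) = Mul(2, Rational(805, 2)) = 805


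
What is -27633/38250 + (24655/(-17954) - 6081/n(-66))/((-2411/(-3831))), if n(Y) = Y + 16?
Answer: 52526902350193/275955224250 ≈ 190.35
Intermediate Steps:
n(Y) = 16 + Y
-27633/38250 + (24655/(-17954) - 6081/n(-66))/((-2411/(-3831))) = -27633/38250 + (24655/(-17954) - 6081/(16 - 66))/((-2411/(-3831))) = -27633*1/38250 + (24655*(-1/17954) - 6081/(-50))/((-2411*(-1/3831))) = -9211/12750 + (-24655/17954 - 6081*(-1/50))/(2411/3831) = -9211/12750 + (-24655/17954 + 6081/50)*(3831/2411) = -9211/12750 + (26986381/224425)*(3831/2411) = -9211/12750 + 103384825611/541088675 = 52526902350193/275955224250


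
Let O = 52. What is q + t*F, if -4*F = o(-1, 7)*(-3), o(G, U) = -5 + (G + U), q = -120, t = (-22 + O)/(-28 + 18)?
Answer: -489/4 ≈ -122.25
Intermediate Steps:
t = -3 (t = (-22 + 52)/(-28 + 18) = 30/(-10) = 30*(-1/10) = -3)
o(G, U) = -5 + G + U
F = 3/4 (F = -(-5 - 1 + 7)*(-3)/4 = -(-3)/4 = -1/4*(-3) = 3/4 ≈ 0.75000)
q + t*F = -120 - 3*3/4 = -120 - 9/4 = -489/4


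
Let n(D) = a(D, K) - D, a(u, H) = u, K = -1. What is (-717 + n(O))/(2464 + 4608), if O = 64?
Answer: -717/7072 ≈ -0.10139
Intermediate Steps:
n(D) = 0 (n(D) = D - D = 0)
(-717 + n(O))/(2464 + 4608) = (-717 + 0)/(2464 + 4608) = -717/7072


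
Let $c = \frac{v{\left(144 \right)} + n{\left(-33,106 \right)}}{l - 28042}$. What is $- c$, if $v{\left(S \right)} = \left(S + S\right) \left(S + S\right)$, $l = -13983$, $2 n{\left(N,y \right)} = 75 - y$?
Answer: $\frac{165857}{84050} \approx 1.9733$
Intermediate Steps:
$n{\left(N,y \right)} = \frac{75}{2} - \frac{y}{2}$ ($n{\left(N,y \right)} = \frac{75 - y}{2} = \frac{75}{2} - \frac{y}{2}$)
$v{\left(S \right)} = 4 S^{2}$ ($v{\left(S \right)} = 2 S 2 S = 4 S^{2}$)
$c = - \frac{165857}{84050}$ ($c = \frac{4 \cdot 144^{2} + \left(\frac{75}{2} - 53\right)}{-13983 - 28042} = \frac{4 \cdot 20736 + \left(\frac{75}{2} - 53\right)}{-42025} = \left(82944 - \frac{31}{2}\right) \left(- \frac{1}{42025}\right) = \frac{165857}{2} \left(- \frac{1}{42025}\right) = - \frac{165857}{84050} \approx -1.9733$)
$- c = \left(-1\right) \left(- \frac{165857}{84050}\right) = \frac{165857}{84050}$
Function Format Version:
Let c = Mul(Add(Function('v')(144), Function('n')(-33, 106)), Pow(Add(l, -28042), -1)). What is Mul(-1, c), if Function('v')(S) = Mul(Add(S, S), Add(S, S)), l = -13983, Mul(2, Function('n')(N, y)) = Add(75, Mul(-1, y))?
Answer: Rational(165857, 84050) ≈ 1.9733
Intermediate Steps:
Function('n')(N, y) = Add(Rational(75, 2), Mul(Rational(-1, 2), y)) (Function('n')(N, y) = Mul(Rational(1, 2), Add(75, Mul(-1, y))) = Add(Rational(75, 2), Mul(Rational(-1, 2), y)))
Function('v')(S) = Mul(4, Pow(S, 2)) (Function('v')(S) = Mul(Mul(2, S), Mul(2, S)) = Mul(4, Pow(S, 2)))
c = Rational(-165857, 84050) (c = Mul(Add(Mul(4, Pow(144, 2)), Add(Rational(75, 2), Mul(Rational(-1, 2), 106))), Pow(Add(-13983, -28042), -1)) = Mul(Add(Mul(4, 20736), Add(Rational(75, 2), -53)), Pow(-42025, -1)) = Mul(Add(82944, Rational(-31, 2)), Rational(-1, 42025)) = Mul(Rational(165857, 2), Rational(-1, 42025)) = Rational(-165857, 84050) ≈ -1.9733)
Mul(-1, c) = Mul(-1, Rational(-165857, 84050)) = Rational(165857, 84050)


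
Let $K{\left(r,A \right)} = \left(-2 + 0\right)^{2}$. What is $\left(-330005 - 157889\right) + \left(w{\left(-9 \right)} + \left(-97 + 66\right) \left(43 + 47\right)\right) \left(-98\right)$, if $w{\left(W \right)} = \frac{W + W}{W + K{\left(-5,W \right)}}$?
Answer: $- \frac{1074134}{5} \approx -2.1483 \cdot 10^{5}$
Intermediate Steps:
$K{\left(r,A \right)} = 4$ ($K{\left(r,A \right)} = \left(-2\right)^{2} = 4$)
$w{\left(W \right)} = \frac{2 W}{4 + W}$ ($w{\left(W \right)} = \frac{W + W}{W + 4} = \frac{2 W}{4 + W}$)
$\left(-330005 - 157889\right) + \left(w{\left(-9 \right)} + \left(-97 + 66\right) \left(43 + 47\right)\right) \left(-98\right) = \left(-330005 - 157889\right) + \left(2 \left(-9\right) \frac{1}{4 - 9} + \left(-97 + 66\right) \left(43 + 47\right)\right) \left(-98\right) = -487894 + \left(2 \left(-9\right) \frac{1}{-5} - 2790\right) \left(-98\right) = -487894 + \left(2 \left(-9\right) \left(- \frac{1}{5}\right) - 2790\right) \left(-98\right) = -487894 + \left(\frac{18}{5} - 2790\right) \left(-98\right) = -487894 - - \frac{1365336}{5} = -487894 + \frac{1365336}{5} = - \frac{1074134}{5}$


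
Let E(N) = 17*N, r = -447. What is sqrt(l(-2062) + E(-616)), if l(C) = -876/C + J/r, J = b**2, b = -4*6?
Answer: I*sqrt(247146987575102)/153619 ≈ 102.34*I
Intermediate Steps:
b = -24
J = 576 (J = (-24)**2 = 576)
l(C) = -192/149 - 876/C (l(C) = -876/C + 576/(-447) = -876/C + 576*(-1/447) = -876/C - 192/149 = -192/149 - 876/C)
sqrt(l(-2062) + E(-616)) = sqrt((-192/149 - 876/(-2062)) + 17*(-616)) = sqrt((-192/149 - 876*(-1/2062)) - 10472) = sqrt((-192/149 + 438/1031) - 10472) = sqrt(-132690/153619 - 10472) = sqrt(-1608830858/153619) = I*sqrt(247146987575102)/153619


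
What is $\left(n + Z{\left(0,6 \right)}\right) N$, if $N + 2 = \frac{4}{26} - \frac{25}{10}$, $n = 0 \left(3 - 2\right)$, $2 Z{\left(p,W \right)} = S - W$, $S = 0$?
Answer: $\frac{339}{26} \approx 13.038$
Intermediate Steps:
$Z{\left(p,W \right)} = - \frac{W}{2}$ ($Z{\left(p,W \right)} = \frac{0 - W}{2} = \frac{\left(-1\right) W}{2} = - \frac{W}{2}$)
$n = 0$ ($n = 0 \cdot 1 = 0$)
$N = - \frac{113}{26}$ ($N = -2 + \left(\frac{4}{26} - \frac{25}{10}\right) = -2 + \left(4 \cdot \frac{1}{26} - \frac{5}{2}\right) = -2 + \left(\frac{2}{13} - \frac{5}{2}\right) = -2 - \frac{61}{26} = - \frac{113}{26} \approx -4.3462$)
$\left(n + Z{\left(0,6 \right)}\right) N = \left(0 - 3\right) \left(- \frac{113}{26}\right) = \left(-3\right) \left(- \frac{113}{26}\right) = \frac{339}{26}$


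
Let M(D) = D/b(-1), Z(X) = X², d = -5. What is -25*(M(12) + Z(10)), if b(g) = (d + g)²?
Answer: -7525/3 ≈ -2508.3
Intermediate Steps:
b(g) = (-5 + g)²
M(D) = D/36 (M(D) = D/((-5 - 1)²) = D/((-6)²) = D/36)
-25*(M(12) + Z(10)) = -25*((1/36)*12 + 10²) = -25*(⅓ + 100) = -25*301/3 = -7525/3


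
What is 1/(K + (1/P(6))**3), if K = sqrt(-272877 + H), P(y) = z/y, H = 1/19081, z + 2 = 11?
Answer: 1030374/948933415357 - 729*I*sqrt(24837575683229)/1897866830714 ≈ 1.0858e-6 - 0.0019143*I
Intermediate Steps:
z = 9 (z = -2 + 11 = 9)
H = 1/19081 ≈ 5.2408e-5
P(y) = 9/y
K = 2*I*sqrt(24837575683229)/19081 (K = sqrt(-272877 + 1/19081) = sqrt(-5206766036/19081) = 2*I*sqrt(24837575683229)/19081 ≈ 522.38*I)
1/(K + (1/P(6))**3) = 1/(2*I*sqrt(24837575683229)/19081 + (1/(9/6))**3) = 1/(2*I*sqrt(24837575683229)/19081 + (1/(9*(1/6)))**3) = 1/(2*I*sqrt(24837575683229)/19081 + (1/(3/2))**3) = 1/(2*I*sqrt(24837575683229)/19081 + (2/3)**3) = 1/(2*I*sqrt(24837575683229)/19081 + 8/27) = 1/(8/27 + 2*I*sqrt(24837575683229)/19081)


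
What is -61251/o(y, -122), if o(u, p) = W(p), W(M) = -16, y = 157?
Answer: 61251/16 ≈ 3828.2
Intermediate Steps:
o(u, p) = -16
-61251/o(y, -122) = -61251/(-16) = -61251*(-1/16) = 61251/16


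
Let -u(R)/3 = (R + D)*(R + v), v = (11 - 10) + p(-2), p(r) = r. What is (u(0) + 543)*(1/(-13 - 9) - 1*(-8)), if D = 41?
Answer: 58275/11 ≈ 5297.7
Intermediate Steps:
v = -1 (v = (11 - 10) - 2 = 1 - 2 = -1)
u(R) = -3*(-1 + R)*(41 + R) (u(R) = -3*(R + 41)*(R - 1) = -3*(41 + R)*(-1 + R) = -3*(-1 + R)*(41 + R))
(u(0) + 543)*(1/(-13 - 9) - 1*(-8)) = ((123 - 120*0 - 3*0**2) + 543)*(1/(-13 - 9) - 1*(-8)) = ((123 + 0 - 3*0) + 543)*(1/(-22) + 8) = ((123 + 0 + 0) + 543)*(-1/22 + 8) = (123 + 543)*(175/22) = 666*(175/22) = 58275/11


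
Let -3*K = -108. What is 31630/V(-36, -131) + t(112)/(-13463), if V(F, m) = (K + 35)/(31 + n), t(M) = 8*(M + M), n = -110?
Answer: -33641067742/955873 ≈ -35194.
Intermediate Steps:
K = 36 (K = -⅓*(-108) = 36)
t(M) = 16*M (t(M) = 8*(2*M) = 16*M)
V(F, m) = -71/79 (V(F, m) = (36 + 35)/(31 - 110) = 71/(-79) = 71*(-1/79) = -71/79)
31630/V(-36, -131) + t(112)/(-13463) = 31630/(-71/79) + (16*112)/(-13463) = 31630*(-79/71) + 1792*(-1/13463) = -2498770/71 - 1792/13463 = -33641067742/955873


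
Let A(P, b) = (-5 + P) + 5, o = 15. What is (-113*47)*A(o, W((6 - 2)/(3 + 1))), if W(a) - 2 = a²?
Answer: -79665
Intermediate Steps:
W(a) = 2 + a²
A(P, b) = P
(-113*47)*A(o, W((6 - 2)/(3 + 1))) = -113*47*15 = -5311*15 = -79665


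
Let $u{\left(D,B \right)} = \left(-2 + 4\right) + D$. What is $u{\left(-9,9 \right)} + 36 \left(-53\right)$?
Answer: $-1915$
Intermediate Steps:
$u{\left(D,B \right)} = 2 + D$
$u{\left(-9,9 \right)} + 36 \left(-53\right) = \left(2 - 9\right) + 36 \left(-53\right) = -7 - 1908 = -1915$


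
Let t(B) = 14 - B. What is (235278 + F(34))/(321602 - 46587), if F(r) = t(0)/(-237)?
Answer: 55760872/65178555 ≈ 0.85551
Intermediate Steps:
F(r) = -14/237 (F(r) = (14 - 1*0)/(-237) = (14 + 0)*(-1/237) = 14*(-1/237) = -14/237)
(235278 + F(34))/(321602 - 46587) = (235278 - 14/237)/(321602 - 46587) = (55760872/237)/275015 = (55760872/237)*(1/275015) = 55760872/65178555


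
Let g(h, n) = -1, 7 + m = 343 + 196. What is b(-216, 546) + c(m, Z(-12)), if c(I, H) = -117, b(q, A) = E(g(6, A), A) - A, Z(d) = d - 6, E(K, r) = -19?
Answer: -682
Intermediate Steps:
m = 532 (m = -7 + (343 + 196) = -7 + 539 = 532)
Z(d) = -6 + d
b(q, A) = -19 - A
b(-216, 546) + c(m, Z(-12)) = (-19 - 1*546) - 117 = (-19 - 546) - 117 = -565 - 117 = -682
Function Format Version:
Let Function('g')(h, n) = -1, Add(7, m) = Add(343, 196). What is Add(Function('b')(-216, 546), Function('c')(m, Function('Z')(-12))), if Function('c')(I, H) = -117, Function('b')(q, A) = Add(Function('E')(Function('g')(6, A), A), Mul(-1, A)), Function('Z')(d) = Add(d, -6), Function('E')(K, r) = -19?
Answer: -682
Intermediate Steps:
m = 532 (m = Add(-7, Add(343, 196)) = Add(-7, 539) = 532)
Function('Z')(d) = Add(-6, d)
Function('b')(q, A) = Add(-19, Mul(-1, A))
Add(Function('b')(-216, 546), Function('c')(m, Function('Z')(-12))) = Add(Add(-19, Mul(-1, 546)), -117) = Add(Add(-19, -546), -117) = Add(-565, -117) = -682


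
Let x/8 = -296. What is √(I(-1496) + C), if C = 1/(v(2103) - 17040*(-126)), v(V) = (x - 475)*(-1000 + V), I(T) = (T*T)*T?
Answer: I*√3273422274564702563445/988789 ≈ 57863.0*I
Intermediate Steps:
I(T) = T³ (I(T) = T²*T = T³)
x = -2368 (x = 8*(-296) = -2368)
v(V) = 2843000 - 2843*V (v(V) = (-2368 - 475)*(-1000 + V) = -2843*(-1000 + V) = 2843000 - 2843*V)
C = -1/988789 (C = 1/((2843000 - 2843*2103) - 17040*(-126)) = 1/((2843000 - 5978829) + 2147040) = 1/(-3135829 + 2147040) = 1/(-988789) = -1/988789 ≈ -1.0113e-6)
√(I(-1496) + C) = √((-1496)³ - 1/988789) = √(-3348071936 - 1/988789) = √(-3310536701525505/988789) = I*√3273422274564702563445/988789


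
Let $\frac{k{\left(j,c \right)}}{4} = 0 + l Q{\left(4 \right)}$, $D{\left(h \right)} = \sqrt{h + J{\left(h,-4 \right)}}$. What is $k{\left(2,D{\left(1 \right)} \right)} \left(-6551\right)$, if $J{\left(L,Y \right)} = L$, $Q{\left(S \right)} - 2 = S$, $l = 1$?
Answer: $-157224$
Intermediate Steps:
$Q{\left(S \right)} = 2 + S$
$D{\left(h \right)} = \sqrt{2} \sqrt{h}$ ($D{\left(h \right)} = \sqrt{h + h} = \sqrt{2 h} = \sqrt{2} \sqrt{h}$)
$k{\left(j,c \right)} = 24$ ($k{\left(j,c \right)} = 4 \left(0 + 1 \left(2 + 4\right)\right) = 4 \left(0 + 1 \cdot 6\right) = 4 \left(0 + 6\right) = 4 \cdot 6 = 24$)
$k{\left(2,D{\left(1 \right)} \right)} \left(-6551\right) = 24 \left(-6551\right) = -157224$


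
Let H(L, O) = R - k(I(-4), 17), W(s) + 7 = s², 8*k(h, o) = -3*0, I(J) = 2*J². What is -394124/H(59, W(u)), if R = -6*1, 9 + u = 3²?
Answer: 197062/3 ≈ 65687.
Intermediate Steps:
u = 0 (u = -9 + 3² = -9 + 9 = 0)
k(h, o) = 0 (k(h, o) = (-3*0)/8 = (⅛)*0 = 0)
R = -6
W(s) = -7 + s²
H(L, O) = -6 (H(L, O) = -6 - 1*0 = -6 + 0 = -6)
-394124/H(59, W(u)) = -394124/(-6) = -394124*(-⅙) = 197062/3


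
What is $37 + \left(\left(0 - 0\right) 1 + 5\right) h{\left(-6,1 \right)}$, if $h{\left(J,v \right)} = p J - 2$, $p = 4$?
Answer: $-93$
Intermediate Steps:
$h{\left(J,v \right)} = -2 + 4 J$ ($h{\left(J,v \right)} = 4 J - 2 = -2 + 4 J$)
$37 + \left(\left(0 - 0\right) 1 + 5\right) h{\left(-6,1 \right)} = 37 + \left(\left(0 - 0\right) 1 + 5\right) \left(-2 + 4 \left(-6\right)\right) = 37 + \left(\left(0 + 0\right) 1 + 5\right) \left(-2 - 24\right) = 37 + \left(0 \cdot 1 + 5\right) \left(-26\right) = 37 + \left(0 + 5\right) \left(-26\right) = 37 + 5 \left(-26\right) = 37 - 130 = -93$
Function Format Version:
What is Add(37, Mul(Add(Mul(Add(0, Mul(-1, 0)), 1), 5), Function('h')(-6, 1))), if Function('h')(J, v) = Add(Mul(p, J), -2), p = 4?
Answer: -93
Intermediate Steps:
Function('h')(J, v) = Add(-2, Mul(4, J)) (Function('h')(J, v) = Add(Mul(4, J), -2) = Add(-2, Mul(4, J)))
Add(37, Mul(Add(Mul(Add(0, Mul(-1, 0)), 1), 5), Function('h')(-6, 1))) = Add(37, Mul(Add(Mul(Add(0, Mul(-1, 0)), 1), 5), Add(-2, Mul(4, -6)))) = Add(37, Mul(Add(Mul(Add(0, 0), 1), 5), Add(-2, -24))) = Add(37, Mul(Add(Mul(0, 1), 5), -26)) = Add(37, Mul(Add(0, 5), -26)) = Add(37, Mul(5, -26)) = Add(37, -130) = -93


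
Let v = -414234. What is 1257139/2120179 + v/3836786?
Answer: 1972561543684/4067336552347 ≈ 0.48498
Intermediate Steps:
1257139/2120179 + v/3836786 = 1257139/2120179 - 414234/3836786 = 1257139*(1/2120179) - 414234*1/3836786 = 1257139/2120179 - 207117/1918393 = 1972561543684/4067336552347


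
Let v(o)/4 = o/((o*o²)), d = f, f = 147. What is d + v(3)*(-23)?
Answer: 1231/9 ≈ 136.78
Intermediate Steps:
d = 147
v(o) = 4/o² (v(o) = 4*(o/((o*o²))) = 4*(o/(o³)) = 4*(o/o³) = 4/o²)
d + v(3)*(-23) = 147 + (4/3²)*(-23) = 147 + (4*(⅑))*(-23) = 147 + (4/9)*(-23) = 147 - 92/9 = 1231/9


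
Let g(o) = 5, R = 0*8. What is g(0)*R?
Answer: 0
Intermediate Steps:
R = 0
g(0)*R = 5*0 = 0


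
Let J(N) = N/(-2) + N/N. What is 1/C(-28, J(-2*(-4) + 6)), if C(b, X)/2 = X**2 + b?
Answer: 1/16 ≈ 0.062500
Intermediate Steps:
J(N) = 1 - N/2 (J(N) = N*(-1/2) + 1 = -N/2 + 1 = 1 - N/2)
C(b, X) = 2*b + 2*X**2 (C(b, X) = 2*(X**2 + b) = 2*(b + X**2) = 2*b + 2*X**2)
1/C(-28, J(-2*(-4) + 6)) = 1/(2*(-28) + 2*(1 - (-2*(-4) + 6)/2)**2) = 1/(-56 + 2*(1 - (8 + 6)/2)**2) = 1/(-56 + 2*(1 - 1/2*14)**2) = 1/(-56 + 2*(1 - 7)**2) = 1/(-56 + 2*(-6)**2) = 1/(-56 + 2*36) = 1/(-56 + 72) = 1/16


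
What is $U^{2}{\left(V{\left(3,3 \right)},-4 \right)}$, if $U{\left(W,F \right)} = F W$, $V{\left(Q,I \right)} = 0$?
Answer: $0$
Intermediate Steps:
$U^{2}{\left(V{\left(3,3 \right)},-4 \right)} = \left(\left(-4\right) 0\right)^{2} = 0^{2} = 0$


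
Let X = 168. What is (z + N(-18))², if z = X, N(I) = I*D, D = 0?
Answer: 28224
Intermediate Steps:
N(I) = 0 (N(I) = I*0 = 0)
z = 168
(z + N(-18))² = (168 + 0)² = 168² = 28224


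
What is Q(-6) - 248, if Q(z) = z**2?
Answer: -212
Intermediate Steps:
Q(-6) - 248 = (-6)**2 - 248 = 36 - 248 = -212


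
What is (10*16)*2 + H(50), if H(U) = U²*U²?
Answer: 6250320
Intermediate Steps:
H(U) = U⁴
(10*16)*2 + H(50) = (10*16)*2 + 50⁴ = 160*2 + 6250000 = 320 + 6250000 = 6250320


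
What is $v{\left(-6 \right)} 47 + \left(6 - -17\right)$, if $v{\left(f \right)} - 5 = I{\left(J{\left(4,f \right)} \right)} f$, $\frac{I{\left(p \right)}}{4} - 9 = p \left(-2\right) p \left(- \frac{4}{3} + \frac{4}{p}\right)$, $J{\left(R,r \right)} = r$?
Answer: $-172326$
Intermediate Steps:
$I{\left(p \right)} = 36 - 8 p^{2} \left(- \frac{4}{3} + \frac{4}{p}\right)$ ($I{\left(p \right)} = 36 + 4 p \left(-2\right) p \left(- \frac{4}{3} + \frac{4}{p}\right) = 36 + 4 - 2 p p \left(\left(-4\right) \frac{1}{3} + \frac{4}{p}\right) = 36 + 4 - 2 p^{2} \left(- \frac{4}{3} + \frac{4}{p}\right) = 36 + 4 \left(- 2 p^{2} \left(- \frac{4}{3} + \frac{4}{p}\right)\right) = 36 - 8 p^{2} \left(- \frac{4}{3} + \frac{4}{p}\right)$)
$v{\left(f \right)} = 5 + f \left(36 - 32 f + \frac{32 f^{2}}{3}\right)$ ($v{\left(f \right)} = 5 + \left(36 - 32 f + \frac{32 f^{2}}{3}\right) f = 5 + f \left(36 - 32 f + \frac{32 f^{2}}{3}\right)$)
$v{\left(-6 \right)} 47 + \left(6 - -17\right) = \left(5 + \frac{4}{3} \left(-6\right) \left(27 - -144 + 8 \left(-6\right)^{2}\right)\right) 47 + \left(6 - -17\right) = \left(5 + \frac{4}{3} \left(-6\right) \left(27 + 144 + 8 \cdot 36\right)\right) 47 + \left(6 + 17\right) = \left(5 + \frac{4}{3} \left(-6\right) \left(27 + 144 + 288\right)\right) 47 + 23 = \left(5 + \frac{4}{3} \left(-6\right) 459\right) 47 + 23 = \left(5 - 3672\right) 47 + 23 = \left(-3667\right) 47 + 23 = -172349 + 23 = -172326$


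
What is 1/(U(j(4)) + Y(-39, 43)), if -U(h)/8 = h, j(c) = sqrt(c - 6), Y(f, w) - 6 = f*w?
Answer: I/(-1671*I + 8*sqrt(2)) ≈ -0.00059842 + 4.0517e-6*I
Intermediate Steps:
Y(f, w) = 6 + f*w
j(c) = sqrt(-6 + c)
U(h) = -8*h
1/(U(j(4)) + Y(-39, 43)) = 1/(-8*sqrt(-6 + 4) + (6 - 39*43)) = 1/(-8*I*sqrt(2) + (6 - 1677)) = 1/(-8*I*sqrt(2) - 1671) = 1/(-1671 - 8*I*sqrt(2))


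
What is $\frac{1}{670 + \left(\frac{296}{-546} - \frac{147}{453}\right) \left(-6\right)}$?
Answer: $\frac{13741}{9277920} \approx 0.001481$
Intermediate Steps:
$\frac{1}{670 + \left(\frac{296}{-546} - \frac{147}{453}\right) \left(-6\right)} = \frac{1}{670 + \left(296 \left(- \frac{1}{546}\right) - \frac{49}{151}\right) \left(-6\right)} = \frac{1}{670 + \left(- \frac{148}{273} - \frac{49}{151}\right) \left(-6\right)} = \frac{1}{670 - - \frac{71450}{13741}} = \frac{1}{670 + \frac{71450}{13741}} = \frac{1}{\frac{9277920}{13741}} = \frac{13741}{9277920}$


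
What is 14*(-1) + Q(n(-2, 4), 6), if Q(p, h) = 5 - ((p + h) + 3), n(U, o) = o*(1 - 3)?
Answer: -10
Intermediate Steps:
n(U, o) = -2*o (n(U, o) = o*(-2) = -2*o)
Q(p, h) = 2 - h - p (Q(p, h) = 5 - ((h + p) + 3) = 5 - (3 + h + p) = 5 + (-3 - h - p) = 2 - h - p)
14*(-1) + Q(n(-2, 4), 6) = 14*(-1) + (2 - 1*6 - (-2)*4) = -14 + (2 - 6 - 1*(-8)) = -14 + (2 - 6 + 8) = -14 + 4 = -10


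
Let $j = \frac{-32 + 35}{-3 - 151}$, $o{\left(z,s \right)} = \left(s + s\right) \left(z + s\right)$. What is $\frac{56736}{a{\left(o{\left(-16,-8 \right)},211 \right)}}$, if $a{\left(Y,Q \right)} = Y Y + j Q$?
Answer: $\frac{2912448}{7569197} \approx 0.38478$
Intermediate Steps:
$o{\left(z,s \right)} = 2 s \left(s + z\right)$
$j = - \frac{3}{154}$ ($j = \frac{3}{-154} = 3 \left(- \frac{1}{154}\right) = - \frac{3}{154} \approx -0.019481$)
$a{\left(Y,Q \right)} = Y^{2} - \frac{3 Q}{154}$ ($a{\left(Y,Q \right)} = Y Y - \frac{3 Q}{154} = Y^{2} - \frac{3 Q}{154}$)
$\frac{56736}{a{\left(o{\left(-16,-8 \right)},211 \right)}} = \frac{56736}{\left(2 \left(-8\right) \left(-8 - 16\right)\right)^{2} - \frac{633}{154}} = \frac{56736}{\left(2 \left(-8\right) \left(-24\right)\right)^{2} - \frac{633}{154}} = \frac{56736}{384^{2} - \frac{633}{154}} = \frac{56736}{147456 - \frac{633}{154}} = \frac{56736}{\frac{22707591}{154}} = 56736 \cdot \frac{154}{22707591} = \frac{2912448}{7569197}$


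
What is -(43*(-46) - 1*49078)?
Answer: 51056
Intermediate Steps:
-(43*(-46) - 1*49078) = -(-1978 - 49078) = -1*(-51056) = 51056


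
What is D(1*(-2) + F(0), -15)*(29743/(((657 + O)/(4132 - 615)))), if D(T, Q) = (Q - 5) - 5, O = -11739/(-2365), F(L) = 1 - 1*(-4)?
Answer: -143833430125/36408 ≈ -3.9506e+6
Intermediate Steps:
F(L) = 5 (F(L) = 1 + 4 = 5)
O = 273/55 (O = -11739*(-1/2365) = 273/55 ≈ 4.9636)
D(T, Q) = -10 + Q (D(T, Q) = (-5 + Q) - 5 = -10 + Q)
D(1*(-2) + F(0), -15)*(29743/(((657 + O)/(4132 - 615)))) = (-10 - 15)*(29743/(((657 + 273/55)/(4132 - 615)))) = -743575/((36408/55)/3517) = -743575/((36408/55)*(1/3517)) = -743575/36408/193435 = -743575*193435/36408 = -25*5753337205/36408 = -143833430125/36408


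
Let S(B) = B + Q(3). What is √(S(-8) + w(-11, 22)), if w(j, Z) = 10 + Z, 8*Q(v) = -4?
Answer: √94/2 ≈ 4.8477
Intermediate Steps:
Q(v) = -½ (Q(v) = (⅛)*(-4) = -½)
S(B) = -½ + B (S(B) = B - ½ = -½ + B)
√(S(-8) + w(-11, 22)) = √((-½ - 8) + (10 + 22)) = √(-17/2 + 32) = √(47/2) = √94/2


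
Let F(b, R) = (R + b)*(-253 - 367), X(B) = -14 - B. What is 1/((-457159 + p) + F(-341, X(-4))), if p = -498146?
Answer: -1/737685 ≈ -1.3556e-6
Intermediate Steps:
F(b, R) = -620*R - 620*b (F(b, R) = (R + b)*(-620) = -620*R - 620*b)
1/((-457159 + p) + F(-341, X(-4))) = 1/((-457159 - 498146) + (-620*(-14 - 1*(-4)) - 620*(-341))) = 1/(-955305 + (-620*(-14 + 4) + 211420)) = 1/(-955305 + (-620*(-10) + 211420)) = 1/(-955305 + (6200 + 211420)) = 1/(-955305 + 217620) = 1/(-737685) = -1/737685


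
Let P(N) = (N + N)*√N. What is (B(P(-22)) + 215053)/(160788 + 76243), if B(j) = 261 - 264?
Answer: 12650/13943 ≈ 0.90727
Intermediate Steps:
P(N) = 2*N^(3/2) (P(N) = (2*N)*√N = 2*N^(3/2))
B(j) = -3
(B(P(-22)) + 215053)/(160788 + 76243) = (-3 + 215053)/(160788 + 76243) = 215050/237031 = 215050*(1/237031) = 12650/13943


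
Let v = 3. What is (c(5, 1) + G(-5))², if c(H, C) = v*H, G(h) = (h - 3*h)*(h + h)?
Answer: 7225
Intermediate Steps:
G(h) = -4*h² (G(h) = (-2*h)*(2*h) = -4*h²)
c(H, C) = 3*H
(c(5, 1) + G(-5))² = (3*5 - 4*(-5)²)² = (15 - 4*25)² = (15 - 100)² = (-85)² = 7225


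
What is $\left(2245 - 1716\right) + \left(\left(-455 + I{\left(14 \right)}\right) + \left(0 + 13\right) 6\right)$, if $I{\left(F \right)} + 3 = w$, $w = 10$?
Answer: $159$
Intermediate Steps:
$I{\left(F \right)} = 7$ ($I{\left(F \right)} = -3 + 10 = 7$)
$\left(2245 - 1716\right) + \left(\left(-455 + I{\left(14 \right)}\right) + \left(0 + 13\right) 6\right) = \left(2245 - 1716\right) + \left(\left(-455 + 7\right) + \left(0 + 13\right) 6\right) = 529 + \left(-448 + 13 \cdot 6\right) = 529 + \left(-448 + 78\right) = 529 - 370 = 159$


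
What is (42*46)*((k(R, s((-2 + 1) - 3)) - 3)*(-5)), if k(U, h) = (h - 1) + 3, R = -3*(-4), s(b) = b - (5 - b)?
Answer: 135240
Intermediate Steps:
s(b) = -5 + 2*b (s(b) = b + (-5 + b) = -5 + 2*b)
R = 12
k(U, h) = 2 + h (k(U, h) = (-1 + h) + 3 = 2 + h)
(42*46)*((k(R, s((-2 + 1) - 3)) - 3)*(-5)) = (42*46)*(((2 + (-5 + 2*((-2 + 1) - 3))) - 3)*(-5)) = 1932*(((2 + (-5 + 2*(-1 - 3))) - 3)*(-5)) = 1932*(((2 + (-5 + 2*(-4))) - 3)*(-5)) = 1932*(((2 + (-5 - 8)) - 3)*(-5)) = 1932*(((2 - 13) - 3)*(-5)) = 1932*((-11 - 3)*(-5)) = 1932*(-14*(-5)) = 1932*70 = 135240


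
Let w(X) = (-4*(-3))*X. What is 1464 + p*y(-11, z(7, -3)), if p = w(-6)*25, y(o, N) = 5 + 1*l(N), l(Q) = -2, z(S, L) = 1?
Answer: -3936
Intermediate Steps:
w(X) = 12*X
y(o, N) = 3 (y(o, N) = 5 + 1*(-2) = 5 - 2 = 3)
p = -1800 (p = (12*(-6))*25 = -72*25 = -1800)
1464 + p*y(-11, z(7, -3)) = 1464 - 1800*3 = 1464 - 5400 = -3936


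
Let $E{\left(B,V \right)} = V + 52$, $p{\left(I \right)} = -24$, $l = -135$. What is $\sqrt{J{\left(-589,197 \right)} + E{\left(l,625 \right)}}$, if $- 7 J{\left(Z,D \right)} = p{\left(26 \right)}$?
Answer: $\frac{\sqrt{33341}}{7} \approx 26.085$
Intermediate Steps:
$E{\left(B,V \right)} = 52 + V$
$J{\left(Z,D \right)} = \frac{24}{7}$ ($J{\left(Z,D \right)} = \left(- \frac{1}{7}\right) \left(-24\right) = \frac{24}{7}$)
$\sqrt{J{\left(-589,197 \right)} + E{\left(l,625 \right)}} = \sqrt{\frac{24}{7} + \left(52 + 625\right)} = \sqrt{\frac{24}{7} + 677} = \sqrt{\frac{4763}{7}} = \frac{\sqrt{33341}}{7}$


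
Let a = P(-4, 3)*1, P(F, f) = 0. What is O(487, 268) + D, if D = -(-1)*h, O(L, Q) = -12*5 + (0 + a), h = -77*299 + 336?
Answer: -22747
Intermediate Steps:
a = 0 (a = 0*1 = 0)
h = -22687 (h = -23023 + 336 = -22687)
O(L, Q) = -60 (O(L, Q) = -12*5 + (0 + 0) = -60 + 0 = -60)
D = -22687 (D = -(-1)*(-22687) = -1*22687 = -22687)
O(487, 268) + D = -60 - 22687 = -22747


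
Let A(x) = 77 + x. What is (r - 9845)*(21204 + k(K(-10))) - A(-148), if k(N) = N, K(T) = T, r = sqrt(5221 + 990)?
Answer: -208654859 + 21194*sqrt(6211) ≈ -2.0698e+8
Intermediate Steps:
r = sqrt(6211) ≈ 78.810
(r - 9845)*(21204 + k(K(-10))) - A(-148) = (sqrt(6211) - 9845)*(21204 - 10) - (77 - 148) = (-9845 + sqrt(6211))*21194 - 1*(-71) = (-208654930 + 21194*sqrt(6211)) + 71 = -208654859 + 21194*sqrt(6211)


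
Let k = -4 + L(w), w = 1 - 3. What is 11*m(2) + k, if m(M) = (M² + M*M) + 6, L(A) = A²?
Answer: 154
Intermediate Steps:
w = -2
m(M) = 6 + 2*M² (m(M) = (M² + M²) + 6 = 2*M² + 6 = 6 + 2*M²)
k = 0 (k = -4 + (-2)² = -4 + 4 = 0)
11*m(2) + k = 11*(6 + 2*2²) + 0 = 11*(6 + 2*4) + 0 = 11*(6 + 8) + 0 = 11*14 + 0 = 154 + 0 = 154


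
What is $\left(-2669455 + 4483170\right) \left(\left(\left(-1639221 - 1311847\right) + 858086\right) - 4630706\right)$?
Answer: $-12194853780920$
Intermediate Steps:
$\left(-2669455 + 4483170\right) \left(\left(\left(-1639221 - 1311847\right) + 858086\right) - 4630706\right) = 1813715 \left(\left(-2951068 + 858086\right) - 4630706\right) = 1813715 \left(-2092982 - 4630706\right) = 1813715 \left(-6723688\right) = -12194853780920$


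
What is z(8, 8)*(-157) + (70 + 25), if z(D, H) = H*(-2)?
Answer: 2607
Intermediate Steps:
z(D, H) = -2*H
z(8, 8)*(-157) + (70 + 25) = -2*8*(-157) + (70 + 25) = -16*(-157) + 95 = 2512 + 95 = 2607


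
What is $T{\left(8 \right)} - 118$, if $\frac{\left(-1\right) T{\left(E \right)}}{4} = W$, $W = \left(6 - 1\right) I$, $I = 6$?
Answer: $-238$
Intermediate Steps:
$W = 30$ ($W = \left(6 - 1\right) 6 = 5 \cdot 6 = 30$)
$T{\left(E \right)} = -120$ ($T{\left(E \right)} = \left(-4\right) 30 = -120$)
$T{\left(8 \right)} - 118 = -120 - 118 = -238$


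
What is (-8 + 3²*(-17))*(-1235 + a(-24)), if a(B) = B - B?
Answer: 198835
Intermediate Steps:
a(B) = 0
(-8 + 3²*(-17))*(-1235 + a(-24)) = (-8 + 3²*(-17))*(-1235 + 0) = (-8 + 9*(-17))*(-1235) = (-8 - 153)*(-1235) = -161*(-1235) = 198835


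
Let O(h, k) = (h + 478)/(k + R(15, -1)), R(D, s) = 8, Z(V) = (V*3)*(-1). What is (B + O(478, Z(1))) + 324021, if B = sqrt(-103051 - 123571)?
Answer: 1621061/5 + I*sqrt(226622) ≈ 3.2421e+5 + 476.05*I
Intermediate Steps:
Z(V) = -3*V (Z(V) = (3*V)*(-1) = -3*V)
B = I*sqrt(226622) (B = sqrt(-226622) = I*sqrt(226622) ≈ 476.05*I)
O(h, k) = (478 + h)/(8 + k) (O(h, k) = (h + 478)/(k + 8) = (478 + h)/(8 + k))
(B + O(478, Z(1))) + 324021 = (I*sqrt(226622) + (478 + 478)/(8 - 3*1)) + 324021 = (I*sqrt(226622) + 956/(8 - 3)) + 324021 = (I*sqrt(226622) + 956/5) + 324021 = (956/5 + I*sqrt(226622)) + 324021 = 1621061/5 + I*sqrt(226622)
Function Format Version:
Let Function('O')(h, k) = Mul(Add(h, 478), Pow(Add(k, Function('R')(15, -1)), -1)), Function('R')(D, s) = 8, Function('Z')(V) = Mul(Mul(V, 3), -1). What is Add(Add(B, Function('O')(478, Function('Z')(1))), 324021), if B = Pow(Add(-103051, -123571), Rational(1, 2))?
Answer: Add(Rational(1621061, 5), Mul(I, Pow(226622, Rational(1, 2)))) ≈ Add(3.2421e+5, Mul(476.05, I))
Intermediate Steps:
Function('Z')(V) = Mul(-3, V) (Function('Z')(V) = Mul(Mul(3, V), -1) = Mul(-3, V))
B = Mul(I, Pow(226622, Rational(1, 2))) (B = Pow(-226622, Rational(1, 2)) = Mul(I, Pow(226622, Rational(1, 2))) ≈ Mul(476.05, I))
Function('O')(h, k) = Mul(Pow(Add(8, k), -1), Add(478, h)) (Function('O')(h, k) = Mul(Add(h, 478), Pow(Add(k, 8), -1)) = Mul(Add(478, h), Pow(Add(8, k), -1)) = Mul(Pow(Add(8, k), -1), Add(478, h)))
Add(Add(B, Function('O')(478, Function('Z')(1))), 324021) = Add(Add(Mul(I, Pow(226622, Rational(1, 2))), Mul(Pow(Add(8, Mul(-3, 1)), -1), Add(478, 478))), 324021) = Add(Add(Mul(I, Pow(226622, Rational(1, 2))), Mul(Pow(Add(8, -3), -1), 956)), 324021) = Add(Add(Mul(I, Pow(226622, Rational(1, 2))), Mul(Pow(5, -1), 956)), 324021) = Add(Add(Mul(I, Pow(226622, Rational(1, 2))), Mul(Rational(1, 5), 956)), 324021) = Add(Add(Mul(I, Pow(226622, Rational(1, 2))), Rational(956, 5)), 324021) = Add(Add(Rational(956, 5), Mul(I, Pow(226622, Rational(1, 2)))), 324021) = Add(Rational(1621061, 5), Mul(I, Pow(226622, Rational(1, 2))))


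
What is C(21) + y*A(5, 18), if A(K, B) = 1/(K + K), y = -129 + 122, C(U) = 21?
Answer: 203/10 ≈ 20.300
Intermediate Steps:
y = -7
A(K, B) = 1/(2*K)
C(21) + y*A(5, 18) = 21 - 7/(2*5) = 21 - 7*1/10 = 21 - 7/10 = 203/10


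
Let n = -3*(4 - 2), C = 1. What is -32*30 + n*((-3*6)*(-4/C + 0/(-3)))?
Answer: -1392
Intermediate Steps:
n = -6 (n = -3*2 = -6)
-32*30 + n*((-3*6)*(-4/C + 0/(-3))) = -32*30 - 6*(-3*6)*(-4/1 + 0/(-3)) = -960 - (-108)*(-4*1 + 0*(-1/3)) = -960 - (-108)*(-4 + 0) = -960 - (-108)*(-4) = -960 - 6*72 = -960 - 432 = -1392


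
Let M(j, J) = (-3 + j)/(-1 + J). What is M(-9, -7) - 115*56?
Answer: -12877/2 ≈ -6438.5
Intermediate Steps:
M(j, J) = (-3 + j)/(-1 + J)
M(-9, -7) - 115*56 = (-3 - 9)/(-1 - 7) - 115*56 = -12/(-8) - 6440 = -⅛*(-12) - 6440 = 3/2 - 6440 = -12877/2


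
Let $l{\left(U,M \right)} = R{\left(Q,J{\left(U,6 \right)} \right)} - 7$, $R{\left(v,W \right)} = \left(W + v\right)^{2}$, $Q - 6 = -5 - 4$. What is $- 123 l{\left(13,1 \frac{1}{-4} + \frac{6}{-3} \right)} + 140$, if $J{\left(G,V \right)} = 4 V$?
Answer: $-53242$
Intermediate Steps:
$Q = -3$ ($Q = 6 - 9 = -3$)
$l{\left(U,M \right)} = 434$ ($l{\left(U,M \right)} = \left(4 \cdot 6 - 3\right)^{2} - 7 = \left(24 - 3\right)^{2} - 7 = 21^{2} - 7 = 441 - 7 = 434$)
$- 123 l{\left(13,1 \frac{1}{-4} + \frac{6}{-3} \right)} + 140 = \left(-123\right) 434 + 140 = -53382 + 140 = -53242$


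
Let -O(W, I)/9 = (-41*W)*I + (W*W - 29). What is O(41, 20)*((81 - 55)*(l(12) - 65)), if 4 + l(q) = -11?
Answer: -598440960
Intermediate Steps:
l(q) = -15 (l(q) = -4 - 11 = -15)
O(W, I) = 261 - 9*W² + 369*I*W (O(W, I) = -9*((-41*W)*I + (W*W - 29)) = -9*(-41*I*W + (W² - 29)) = -9*(-41*I*W + (-29 + W²)) = -9*(-29 + W² - 41*I*W) = 261 - 9*W² + 369*I*W)
O(41, 20)*((81 - 55)*(l(12) - 65)) = (261 - 9*41² + 369*20*41)*((81 - 55)*(-15 - 65)) = (261 - 9*1681 + 302580)*(26*(-80)) = (261 - 15129 + 302580)*(-2080) = 287712*(-2080) = -598440960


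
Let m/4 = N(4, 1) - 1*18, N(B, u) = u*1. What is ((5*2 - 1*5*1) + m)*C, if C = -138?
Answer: 8694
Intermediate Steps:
N(B, u) = u
m = -68 (m = 4*(1 - 1*18) = 4*(1 - 18) = 4*(-17) = -68)
((5*2 - 1*5*1) + m)*C = ((5*2 - 1*5*1) - 68)*(-138) = ((10 - 5*1) - 68)*(-138) = ((10 - 5) - 68)*(-138) = (5 - 68)*(-138) = -63*(-138) = 8694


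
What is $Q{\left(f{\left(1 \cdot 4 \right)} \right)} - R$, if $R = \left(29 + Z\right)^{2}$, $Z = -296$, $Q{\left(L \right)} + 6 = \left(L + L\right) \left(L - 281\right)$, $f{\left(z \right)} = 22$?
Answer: $-82691$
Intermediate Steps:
$Q{\left(L \right)} = -6 + 2 L \left(-281 + L\right)$ ($Q{\left(L \right)} = -6 + \left(L + L\right) \left(L - 281\right) = -6 + 2 L \left(-281 + L\right)$)
$R = 71289$ ($R = \left(29 - 296\right)^{2} = \left(-267\right)^{2} = 71289$)
$Q{\left(f{\left(1 \cdot 4 \right)} \right)} - R = \left(-6 - 12364 + 2 \cdot 22^{2}\right) - 71289 = \left(-6 - 12364 + 2 \cdot 484\right) - 71289 = \left(-6 - 12364 + 968\right) - 71289 = -11402 - 71289 = -82691$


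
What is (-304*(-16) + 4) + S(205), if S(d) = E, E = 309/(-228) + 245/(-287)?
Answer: 15161805/3116 ≈ 4865.8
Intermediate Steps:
E = -6883/3116 (E = 309*(-1/228) + 245*(-1/287) = -103/76 - 35/41 = -6883/3116 ≈ -2.2089)
S(d) = -6883/3116
(-304*(-16) + 4) + S(205) = (-304*(-16) + 4) - 6883/3116 = (4864 + 4) - 6883/3116 = 4868 - 6883/3116 = 15161805/3116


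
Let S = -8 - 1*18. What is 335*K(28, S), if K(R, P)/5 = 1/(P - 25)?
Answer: -1675/51 ≈ -32.843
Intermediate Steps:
S = -26 (S = -8 - 18 = -26)
K(R, P) = 5/(-25 + P) (K(R, P) = 5/(P - 25) = 5/(-25 + P))
335*K(28, S) = 335*(5/(-25 - 26)) = 335*(5/(-51)) = 335*(5*(-1/51)) = 335*(-5/51) = -1675/51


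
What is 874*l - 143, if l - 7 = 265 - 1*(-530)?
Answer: 700805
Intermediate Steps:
l = 802 (l = 7 + (265 - 1*(-530)) = 7 + (265 + 530) = 7 + 795 = 802)
874*l - 143 = 874*802 - 143 = 700948 - 143 = 700805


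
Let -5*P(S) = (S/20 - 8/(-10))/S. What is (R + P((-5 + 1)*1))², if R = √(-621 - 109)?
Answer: -7299991/10000 + 3*I*√730/50 ≈ -730.0 + 1.6211*I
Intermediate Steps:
R = I*√730 (R = √(-730) = I*√730 ≈ 27.019*I)
P(S) = -(⅘ + S/20)/(5*S) (P(S) = -(S/20 - 8/(-10))/(5*S) = -(S*(1/20) - 8*(-⅒))/(5*S) = -(S/20 + ⅘)/(5*S) = -(⅘ + S/20)/(5*S))
(R + P((-5 + 1)*1))² = (I*√730 + (-16 - (-5 + 1))/(100*(((-5 + 1)*1))))² = (I*√730 + (-16 - (-4))/(100*((-4*1))))² = (I*√730 + (1/100)*(-16 - 1*(-4))/(-4))² = (I*√730 + (1/100)*(-¼)*(-16 + 4))² = (I*√730 + (1/100)*(-¼)*(-12))² = (I*√730 + 3/100)² = (3/100 + I*√730)²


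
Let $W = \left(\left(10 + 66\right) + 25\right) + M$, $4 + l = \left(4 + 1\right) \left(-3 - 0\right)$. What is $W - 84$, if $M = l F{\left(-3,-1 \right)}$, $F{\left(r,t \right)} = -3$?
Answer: $74$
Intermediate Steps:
$l = -19$ ($l = -4 + \left(4 + 1\right) \left(-3 - 0\right) = -4 + 5 \left(-3 + \left(-4 + 4\right)\right) = -4 + 5 \left(-3 + 0\right) = -4 + 5 \left(-3\right) = -4 - 15 = -19$)
$M = 57$ ($M = \left(-19\right) \left(-3\right) = 57$)
$W = 158$ ($W = \left(\left(10 + 66\right) + 25\right) + 57 = \left(76 + 25\right) + 57 = 101 + 57 = 158$)
$W - 84 = 158 - 84 = 74$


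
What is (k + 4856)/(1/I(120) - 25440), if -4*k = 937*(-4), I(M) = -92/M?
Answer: -44413/195050 ≈ -0.22770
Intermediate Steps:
k = 937 (k = -937*(-4)/4 = -¼*(-3748) = 937)
(k + 4856)/(1/I(120) - 25440) = (937 + 4856)/(1/(-92/120) - 25440) = 5793/(1/(-92*1/120) - 25440) = 5793/(1/(-23/30) - 25440) = 5793/(-30/23 - 25440) = 5793/(-585150/23) = 5793*(-23/585150) = -44413/195050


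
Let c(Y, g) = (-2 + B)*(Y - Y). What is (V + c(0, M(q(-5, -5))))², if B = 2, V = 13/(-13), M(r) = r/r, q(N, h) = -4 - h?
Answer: 1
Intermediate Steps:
M(r) = 1
V = -1 (V = 13*(-1/13) = -1)
c(Y, g) = 0 (c(Y, g) = (-2 + 2)*(Y - Y) = 0*0 = 0)
(V + c(0, M(q(-5, -5))))² = (-1 + 0)² = (-1)² = 1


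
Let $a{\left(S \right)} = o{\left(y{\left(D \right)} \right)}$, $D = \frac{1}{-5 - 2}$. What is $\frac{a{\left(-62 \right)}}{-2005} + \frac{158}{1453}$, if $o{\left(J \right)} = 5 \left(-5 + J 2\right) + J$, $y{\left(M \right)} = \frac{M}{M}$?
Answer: $\frac{337132}{2913265} \approx 0.11572$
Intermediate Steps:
$D = - \frac{1}{7}$ ($D = \frac{1}{-7} = - \frac{1}{7} \approx -0.14286$)
$y{\left(M \right)} = 1$
$o{\left(J \right)} = -25 + 11 J$ ($o{\left(J \right)} = 5 \left(-5 + 2 J\right) + J = \left(-25 + 10 J\right) + J = -25 + 11 J$)
$a{\left(S \right)} = -14$ ($a{\left(S \right)} = -25 + 11 \cdot 1 = -25 + 11 = -14$)
$\frac{a{\left(-62 \right)}}{-2005} + \frac{158}{1453} = - \frac{14}{-2005} + \frac{158}{1453} = \left(-14\right) \left(- \frac{1}{2005}\right) + 158 \cdot \frac{1}{1453} = \frac{14}{2005} + \frac{158}{1453} = \frac{337132}{2913265}$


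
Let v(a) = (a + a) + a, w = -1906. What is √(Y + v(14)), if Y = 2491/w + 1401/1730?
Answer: √28203075600605/824345 ≈ 6.4423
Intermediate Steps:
v(a) = 3*a (v(a) = 2*a + a = 3*a)
Y = -409781/824345 (Y = 2491/(-1906) + 1401/1730 = 2491*(-1/1906) + 1401*(1/1730) = -2491/1906 + 1401/1730 = -409781/824345 ≈ -0.49710)
√(Y + v(14)) = √(-409781/824345 + 3*14) = √(-409781/824345 + 42) = √(34212709/824345) = √28203075600605/824345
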